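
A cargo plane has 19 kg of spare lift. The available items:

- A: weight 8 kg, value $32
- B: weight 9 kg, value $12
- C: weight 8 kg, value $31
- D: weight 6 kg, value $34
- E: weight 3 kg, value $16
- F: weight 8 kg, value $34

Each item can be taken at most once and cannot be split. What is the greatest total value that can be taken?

Check high-value combinations within 19 kg:
- D+E+F: weight 6+3+8=17, value 34+16+34=84
- A+D+E: weight 8+6+3=17, value 32+34+16=82
- A+E+F: weight 8+3+8=19, value 32+16+34=82
Best: $84.

$84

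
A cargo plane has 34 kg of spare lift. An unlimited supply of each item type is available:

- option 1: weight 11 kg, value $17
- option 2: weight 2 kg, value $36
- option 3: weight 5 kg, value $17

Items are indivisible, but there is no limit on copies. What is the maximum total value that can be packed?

Best value-per-unit is option 2 at 36/2, and filling with it alone uses weight 17×2=34. No mix of the others beats 17×36 = 612.

$612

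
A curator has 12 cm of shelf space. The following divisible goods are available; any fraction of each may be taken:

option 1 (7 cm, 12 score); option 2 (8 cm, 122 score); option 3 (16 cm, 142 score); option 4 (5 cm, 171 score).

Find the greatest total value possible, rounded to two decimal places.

277.75

Take in order of value per unit:
- option 4 (171/5 per unit): all 5 → value 171, running total 171.00
- option 2 (122/8 per unit): 7 of 8 → value 7×122/8 = 106.7500, running total 277.75
Total 277.75.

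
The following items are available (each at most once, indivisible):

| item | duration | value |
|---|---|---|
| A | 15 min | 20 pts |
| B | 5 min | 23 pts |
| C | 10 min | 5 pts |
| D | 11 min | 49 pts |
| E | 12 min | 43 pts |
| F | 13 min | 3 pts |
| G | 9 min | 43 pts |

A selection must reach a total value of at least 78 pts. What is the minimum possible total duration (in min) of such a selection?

Subsets with value ≥ 78, sorted by total duration:
- D+G: duration 20, value 92
- E+G: duration 21, value 86
- D+E: duration 23, value 92
- B+D+G: duration 25, value 115
Minimum duration: 20 min.

20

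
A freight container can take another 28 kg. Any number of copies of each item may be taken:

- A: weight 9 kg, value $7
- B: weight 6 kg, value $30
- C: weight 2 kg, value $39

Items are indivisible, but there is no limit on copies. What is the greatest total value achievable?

Best value-per-unit is C at 39/2, and filling with it alone uses weight 14×2=28. No mix of the others beats 14×39 = 546.

$546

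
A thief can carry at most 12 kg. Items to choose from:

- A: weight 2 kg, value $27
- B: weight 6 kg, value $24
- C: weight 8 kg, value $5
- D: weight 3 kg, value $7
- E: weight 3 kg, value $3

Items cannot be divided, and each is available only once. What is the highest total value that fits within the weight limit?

Check high-value combinations within 12 kg:
- A+B+D: weight 2+6+3=11, value 27+24+7=58
- A+B+E: weight 2+6+3=11, value 27+24+3=54
- A+B: weight 2+6=8, value 27+24=51
Best: $58.

$58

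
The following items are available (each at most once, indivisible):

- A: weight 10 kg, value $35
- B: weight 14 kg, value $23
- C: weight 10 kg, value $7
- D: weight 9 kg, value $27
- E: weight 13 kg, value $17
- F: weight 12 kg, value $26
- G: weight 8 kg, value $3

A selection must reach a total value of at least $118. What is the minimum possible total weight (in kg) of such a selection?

Subsets with value ≥ 118, sorted by total weight:
- A+B+C+D+F: weight 55, value 118
- A+B+D+E+F: weight 58, value 128
- A+B+C+D+F+G: weight 63, value 121
- A+B+D+E+F+G: weight 66, value 131
Minimum weight: 55 kg.

55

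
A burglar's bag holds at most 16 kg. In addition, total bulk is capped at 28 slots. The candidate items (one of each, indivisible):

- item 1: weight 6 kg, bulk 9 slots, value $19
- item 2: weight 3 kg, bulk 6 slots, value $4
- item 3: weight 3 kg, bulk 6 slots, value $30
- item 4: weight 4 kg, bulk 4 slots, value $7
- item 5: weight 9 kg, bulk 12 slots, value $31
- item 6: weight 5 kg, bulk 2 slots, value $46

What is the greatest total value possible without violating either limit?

Feasible sets respecting both limits:
- item 1+item 3+item 6: weight 14, bulk 17, value 95
- item 2+item 3+item 4+item 6: weight 15, bulk 18, value 87
- item 3+item 4+item 6: weight 12, bulk 12, value 83
Best: $95.

$95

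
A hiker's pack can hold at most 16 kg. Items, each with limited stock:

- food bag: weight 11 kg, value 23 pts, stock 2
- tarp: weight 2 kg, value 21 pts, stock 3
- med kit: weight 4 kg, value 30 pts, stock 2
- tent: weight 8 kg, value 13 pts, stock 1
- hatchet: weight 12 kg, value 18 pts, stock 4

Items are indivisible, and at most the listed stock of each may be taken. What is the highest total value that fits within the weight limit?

Best selections within weight 16 and stock limits:
- 3×tarp + 2×med kit: weight 14, value 123
- 2×tarp + 2×med kit: weight 12, value 102
- 3×tarp + 1×med kit: weight 10, value 93
- 2×tarp + 1×med kit + 1×tent: weight 16, value 85
Best: 123 pts.

123 pts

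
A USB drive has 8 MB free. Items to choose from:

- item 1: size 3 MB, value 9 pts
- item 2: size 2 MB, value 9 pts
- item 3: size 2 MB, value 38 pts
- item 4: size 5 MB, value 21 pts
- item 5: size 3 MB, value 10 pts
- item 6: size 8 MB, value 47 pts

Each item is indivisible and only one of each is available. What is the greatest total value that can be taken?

Check high-value combinations within 8 MB:
- item 3+item 4: size 2+5=7, value 38+21=59
- item 2+item 3+item 5: size 2+2+3=7, value 9+38+10=57
- item 1+item 3+item 5: size 3+2+3=8, value 9+38+10=57
- item 1+item 2+item 3: size 3+2+2=7, value 9+9+38=56
Best: 59 pts.

59 pts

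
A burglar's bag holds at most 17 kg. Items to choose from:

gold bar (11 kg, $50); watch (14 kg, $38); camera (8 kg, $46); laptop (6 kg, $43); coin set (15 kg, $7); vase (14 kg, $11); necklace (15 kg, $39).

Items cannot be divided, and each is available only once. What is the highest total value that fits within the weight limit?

Check high-value combinations within 17 kg:
- gold bar+laptop: weight 11+6=17, value 50+43=93
- camera+laptop: weight 8+6=14, value 46+43=89
- gold bar: weight 11, value 50
- camera: weight 8, value 46
Best: $93.

$93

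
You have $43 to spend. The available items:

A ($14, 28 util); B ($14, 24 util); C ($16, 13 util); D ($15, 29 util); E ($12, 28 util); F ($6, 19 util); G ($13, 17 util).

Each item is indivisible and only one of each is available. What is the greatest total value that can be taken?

This is a 0/1 knapsack; check combinations near the capacity.
- A+D+E: cost 14+15+12=41, value 28+29+28=85
- B+D+E: cost 14+15+12=41, value 24+29+28=81
- A+B+D: cost 14+14+15=43, value 28+24+29=81
- A+B+E: cost 14+14+12=40, value 28+24+28=80
Best: 85 util.

85 util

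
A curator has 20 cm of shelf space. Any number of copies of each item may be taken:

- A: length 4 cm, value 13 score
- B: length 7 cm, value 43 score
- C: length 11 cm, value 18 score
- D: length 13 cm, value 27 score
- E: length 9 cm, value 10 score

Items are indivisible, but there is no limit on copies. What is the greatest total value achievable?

99 score

Best value-per-unit is B at 43/7; filling with it alone gives 2×43 = 86.
Optimal mix: 1×A + 2×B → length 18, value 99.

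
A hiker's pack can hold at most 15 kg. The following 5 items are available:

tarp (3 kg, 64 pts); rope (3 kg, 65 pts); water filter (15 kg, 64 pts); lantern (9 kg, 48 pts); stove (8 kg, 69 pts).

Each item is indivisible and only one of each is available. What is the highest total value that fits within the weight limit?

198 pts

Check high-value combinations within 15 kg:
- tarp+rope+stove: weight 3+3+8=14, value 64+65+69=198
- tarp+rope+lantern: weight 3+3+9=15, value 64+65+48=177
- rope+stove: weight 3+8=11, value 65+69=134
- tarp+stove: weight 3+8=11, value 64+69=133
Best: 198 pts.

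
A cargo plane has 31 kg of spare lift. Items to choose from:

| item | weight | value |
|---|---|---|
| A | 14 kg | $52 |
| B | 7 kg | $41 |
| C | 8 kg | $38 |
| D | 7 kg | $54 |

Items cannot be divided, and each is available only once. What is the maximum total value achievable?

$147

This is a 0/1 knapsack; check combinations near the capacity.
- A+B+D: weight 14+7+7=28, value 52+41+54=147
- A+C+D: weight 14+8+7=29, value 52+38+54=144
- B+C+D: weight 7+8+7=22, value 41+38+54=133
- A+B+C: weight 14+7+8=29, value 52+41+38=131
- A+D: weight 14+7=21, value 52+54=106
Best: $147.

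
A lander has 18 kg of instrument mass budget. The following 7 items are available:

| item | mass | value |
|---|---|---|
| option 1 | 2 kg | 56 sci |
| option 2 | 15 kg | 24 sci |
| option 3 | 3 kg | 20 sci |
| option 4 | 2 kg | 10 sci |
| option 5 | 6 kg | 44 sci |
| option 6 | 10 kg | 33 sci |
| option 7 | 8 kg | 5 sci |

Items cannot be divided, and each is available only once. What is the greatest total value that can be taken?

This is a 0/1 knapsack; check combinations near the capacity.
- option 1+option 5+option 6: mass 2+6+10=18, value 56+44+33=133
- option 1+option 3+option 4+option 5: mass 2+3+2+6=13, value 56+20+10+44=130
- option 1+option 3+option 5: mass 2+3+6=11, value 56+20+44=120
Best: 133 sci.

133 sci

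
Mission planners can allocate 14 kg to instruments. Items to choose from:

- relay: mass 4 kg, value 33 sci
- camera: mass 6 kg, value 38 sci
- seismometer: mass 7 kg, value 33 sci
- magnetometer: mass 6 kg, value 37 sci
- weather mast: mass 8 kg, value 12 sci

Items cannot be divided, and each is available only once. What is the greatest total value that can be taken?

Check high-value combinations within 14 kg:
- camera+magnetometer: mass 6+6=12, value 38+37=75
- relay+camera: mass 4+6=10, value 33+38=71
- camera+seismometer: mass 6+7=13, value 38+33=71
- relay+magnetometer: mass 4+6=10, value 33+37=70
Best: 75 sci.

75 sci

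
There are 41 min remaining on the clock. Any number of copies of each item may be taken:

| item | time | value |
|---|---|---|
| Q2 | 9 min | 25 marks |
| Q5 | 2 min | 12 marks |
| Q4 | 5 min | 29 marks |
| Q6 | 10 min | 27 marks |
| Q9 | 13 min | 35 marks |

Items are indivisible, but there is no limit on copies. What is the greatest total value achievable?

Best value-per-unit is Q5 at 12/2; filling with it alone gives 20×12 = 240.
Optimal mix: 18×Q5 + 1×Q4 → time 41, value 245.

245 marks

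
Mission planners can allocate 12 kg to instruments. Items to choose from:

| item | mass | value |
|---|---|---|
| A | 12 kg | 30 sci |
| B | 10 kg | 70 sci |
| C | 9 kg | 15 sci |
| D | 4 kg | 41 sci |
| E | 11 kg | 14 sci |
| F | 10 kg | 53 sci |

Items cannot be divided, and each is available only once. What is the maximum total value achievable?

70 sci

This is a 0/1 knapsack; check combinations near the capacity.
- B: mass 10, value 70
- F: mass 10, value 53
- D: mass 4, value 41
- A: mass 12, value 30
Best: 70 sci.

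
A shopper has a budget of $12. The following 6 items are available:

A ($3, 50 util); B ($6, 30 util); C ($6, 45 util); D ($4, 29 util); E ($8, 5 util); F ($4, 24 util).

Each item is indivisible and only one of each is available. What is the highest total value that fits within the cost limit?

Check high-value combinations within $12:
- A+D+F: cost 3+4+4=11, value 50+29+24=103
- A+C: cost 3+6=9, value 50+45=95
- A+B: cost 3+6=9, value 50+30=80
Best: 103 util.

103 util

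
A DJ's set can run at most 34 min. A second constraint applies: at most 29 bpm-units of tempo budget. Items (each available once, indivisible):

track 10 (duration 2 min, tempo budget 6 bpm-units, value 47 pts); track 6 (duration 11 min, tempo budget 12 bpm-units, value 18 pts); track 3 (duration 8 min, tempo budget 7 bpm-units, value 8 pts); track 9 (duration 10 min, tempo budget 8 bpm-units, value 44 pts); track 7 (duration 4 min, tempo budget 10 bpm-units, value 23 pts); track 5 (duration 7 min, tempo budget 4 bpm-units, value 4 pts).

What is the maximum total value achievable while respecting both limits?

Feasible sets respecting both limits:
- track 10+track 9+track 7+track 5: duration 23, tempo budget 28, value 118
- track 10+track 9+track 7: duration 16, tempo budget 24, value 114
- track 10+track 6+track 9: duration 23, tempo budget 26, value 109
Best: 118 pts.

118 pts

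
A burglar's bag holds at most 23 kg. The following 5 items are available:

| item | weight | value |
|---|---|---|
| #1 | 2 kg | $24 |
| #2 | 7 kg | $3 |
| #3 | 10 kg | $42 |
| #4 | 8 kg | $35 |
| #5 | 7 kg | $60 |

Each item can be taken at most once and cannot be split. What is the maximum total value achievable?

$126

Check high-value combinations within 23 kg:
- #1+#3+#5: weight 2+10+7=19, value 24+42+60=126
- #1+#4+#5: weight 2+8+7=17, value 24+35+60=119
- #3+#5: weight 10+7=17, value 42+60=102
- #1+#3+#4: weight 2+10+8=20, value 24+42+35=101
Best: $126.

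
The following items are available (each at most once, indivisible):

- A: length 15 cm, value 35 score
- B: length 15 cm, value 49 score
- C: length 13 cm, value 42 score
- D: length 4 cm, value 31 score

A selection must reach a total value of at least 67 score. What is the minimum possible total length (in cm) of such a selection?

Subsets with value ≥ 67, sorted by total length:
- C+D: length 17, value 73
- B+D: length 19, value 80
- B+C: length 28, value 91
Minimum length: 17 cm.

17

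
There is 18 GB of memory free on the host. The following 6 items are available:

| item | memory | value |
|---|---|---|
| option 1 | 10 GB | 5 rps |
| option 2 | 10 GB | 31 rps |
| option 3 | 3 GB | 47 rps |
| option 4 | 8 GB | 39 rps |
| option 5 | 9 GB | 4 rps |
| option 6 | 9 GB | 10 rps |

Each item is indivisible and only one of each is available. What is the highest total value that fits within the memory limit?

86 rps

Check high-value combinations within 18 GB:
- option 3+option 4: memory 3+8=11, value 47+39=86
- option 2+option 3: memory 10+3=13, value 31+47=78
- option 2+option 4: memory 10+8=18, value 31+39=70
Best: 86 rps.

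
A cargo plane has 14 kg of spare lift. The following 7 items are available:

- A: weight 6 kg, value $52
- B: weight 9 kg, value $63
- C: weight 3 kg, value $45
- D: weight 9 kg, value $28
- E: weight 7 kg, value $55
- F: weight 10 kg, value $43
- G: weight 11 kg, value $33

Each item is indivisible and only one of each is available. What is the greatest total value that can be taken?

$108

Check high-value combinations within 14 kg:
- B+C: weight 9+3=12, value 63+45=108
- A+E: weight 6+7=13, value 52+55=107
- C+E: weight 3+7=10, value 45+55=100
- A+C: weight 6+3=9, value 52+45=97
- C+F: weight 3+10=13, value 45+43=88
Best: $108.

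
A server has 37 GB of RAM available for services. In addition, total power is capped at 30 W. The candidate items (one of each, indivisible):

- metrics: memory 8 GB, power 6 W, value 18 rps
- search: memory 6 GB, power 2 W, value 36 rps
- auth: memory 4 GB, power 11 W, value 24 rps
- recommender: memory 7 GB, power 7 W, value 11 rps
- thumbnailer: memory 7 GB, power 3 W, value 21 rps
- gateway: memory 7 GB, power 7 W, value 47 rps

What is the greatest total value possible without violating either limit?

146 rps

Feasible sets respecting both limits:
- metrics+search+auth+thumbnailer+gateway: memory 32, power 29, value 146
- search+auth+recommender+thumbnailer+gateway: memory 31, power 30, value 139
- metrics+search+recommender+thumbnailer+gateway: memory 35, power 25, value 133
Best: 146 rps.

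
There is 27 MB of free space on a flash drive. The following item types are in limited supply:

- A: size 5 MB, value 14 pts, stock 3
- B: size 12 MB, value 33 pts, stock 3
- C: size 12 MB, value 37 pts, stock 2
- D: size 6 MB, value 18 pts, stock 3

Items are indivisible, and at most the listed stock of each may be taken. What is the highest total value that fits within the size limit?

79 pts

Best selections within size 27 and stock limits:
- 3×A + 1×C: size 27, value 79
- 3×A + 2×D: size 27, value 78
- 3×A + 1×B: size 27, value 75
Best: 79 pts.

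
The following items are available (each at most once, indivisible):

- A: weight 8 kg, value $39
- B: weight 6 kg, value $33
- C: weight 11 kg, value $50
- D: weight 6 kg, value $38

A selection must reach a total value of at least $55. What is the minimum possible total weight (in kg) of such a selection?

Subsets with value ≥ 55, sorted by total weight:
- B+D: weight 12, value 71
- A+D: weight 14, value 77
- A+B: weight 14, value 72
- C+D: weight 17, value 88
Minimum weight: 12 kg.

12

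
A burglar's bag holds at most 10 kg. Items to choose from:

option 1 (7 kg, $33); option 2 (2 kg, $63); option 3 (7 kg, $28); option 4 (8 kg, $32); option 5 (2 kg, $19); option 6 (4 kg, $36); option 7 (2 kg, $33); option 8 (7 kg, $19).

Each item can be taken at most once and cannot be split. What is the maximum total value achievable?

$151

Check high-value combinations within 10 kg:
- option 2+option 5+option 6+option 7: weight 2+2+4+2=10, value 63+19+36+33=151
- option 2+option 6+option 7: weight 2+4+2=8, value 63+36+33=132
- option 2+option 5+option 6: weight 2+2+4=8, value 63+19+36=118
Best: $151.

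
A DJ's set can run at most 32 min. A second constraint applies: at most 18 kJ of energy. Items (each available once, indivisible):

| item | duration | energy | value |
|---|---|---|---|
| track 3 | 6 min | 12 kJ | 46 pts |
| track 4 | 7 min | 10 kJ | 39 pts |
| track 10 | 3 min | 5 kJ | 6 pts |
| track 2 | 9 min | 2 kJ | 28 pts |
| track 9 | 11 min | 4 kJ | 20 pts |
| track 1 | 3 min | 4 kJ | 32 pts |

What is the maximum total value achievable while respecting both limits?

106 pts

Feasible sets respecting both limits:
- track 3+track 2+track 1: duration 18, energy 18, value 106
- track 4+track 2+track 1: duration 19, energy 16, value 99
- track 3+track 2+track 9: duration 26, energy 18, value 94
- track 4+track 9+track 1: duration 21, energy 18, value 91
Best: 106 pts.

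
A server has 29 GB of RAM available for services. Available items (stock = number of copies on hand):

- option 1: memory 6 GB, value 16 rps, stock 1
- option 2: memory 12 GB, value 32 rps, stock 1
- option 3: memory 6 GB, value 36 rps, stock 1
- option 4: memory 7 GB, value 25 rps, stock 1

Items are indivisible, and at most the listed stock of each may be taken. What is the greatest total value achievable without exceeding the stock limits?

93 rps

Best selections within memory 29 and stock limits:
- 1×option 2 + 1×option 3 + 1×option 4: memory 25, value 93
- 1×option 1 + 1×option 2 + 1×option 3: memory 24, value 84
Best: 93 rps.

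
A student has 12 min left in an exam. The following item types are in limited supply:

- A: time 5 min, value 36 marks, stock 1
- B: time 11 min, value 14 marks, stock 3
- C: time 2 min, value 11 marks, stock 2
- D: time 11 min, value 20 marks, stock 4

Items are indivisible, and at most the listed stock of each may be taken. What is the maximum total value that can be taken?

Best selections within time 12 and stock limits:
- 1×A + 2×C: time 9, value 58
- 1×A + 1×C: time 7, value 47
Best: 58 marks.

58 marks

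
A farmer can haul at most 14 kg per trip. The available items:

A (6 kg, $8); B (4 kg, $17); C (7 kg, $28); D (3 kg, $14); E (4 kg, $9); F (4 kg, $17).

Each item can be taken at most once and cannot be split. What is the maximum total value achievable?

$59

This is a 0/1 knapsack; check combinations near the capacity.
- B+C+D: weight 4+7+3=14, value 17+28+14=59
- C+D+F: weight 7+3+4=14, value 28+14+17=59
- C+D+E: weight 7+3+4=14, value 28+14+9=51
- B+D+F: weight 4+3+4=11, value 17+14+17=48
Best: $59.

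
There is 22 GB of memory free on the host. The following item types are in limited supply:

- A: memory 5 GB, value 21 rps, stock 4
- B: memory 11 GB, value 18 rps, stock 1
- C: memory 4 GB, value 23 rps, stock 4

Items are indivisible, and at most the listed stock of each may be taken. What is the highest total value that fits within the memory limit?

Best selections within memory 22 and stock limits:
- 1×A + 4×C: memory 21, value 113
- 2×A + 3×C: memory 22, value 111
- 4×C: memory 16, value 92
- 1×A + 3×C: memory 17, value 90
Best: 113 rps.

113 rps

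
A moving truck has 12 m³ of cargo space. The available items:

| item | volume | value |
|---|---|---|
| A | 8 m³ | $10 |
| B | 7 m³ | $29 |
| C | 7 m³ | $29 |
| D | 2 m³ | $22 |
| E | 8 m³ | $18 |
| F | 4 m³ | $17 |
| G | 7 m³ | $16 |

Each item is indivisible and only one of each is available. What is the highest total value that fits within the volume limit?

$51

Check high-value combinations within 12 m³:
- B+D: volume 7+2=9, value 29+22=51
- C+D: volume 7+2=9, value 29+22=51
- B+F: volume 7+4=11, value 29+17=46
- C+F: volume 7+4=11, value 29+17=46
- D+E: volume 2+8=10, value 22+18=40
Best: $51.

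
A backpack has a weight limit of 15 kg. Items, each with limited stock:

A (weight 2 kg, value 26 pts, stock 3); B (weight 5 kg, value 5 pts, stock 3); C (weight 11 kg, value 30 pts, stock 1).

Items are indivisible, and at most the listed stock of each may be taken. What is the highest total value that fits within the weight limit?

83 pts

Best selections within weight 15 and stock limits:
- 3×A + 1×B: weight 11, value 83
- 2×A + 1×C: weight 15, value 82
- 3×A: weight 6, value 78
Best: 83 pts.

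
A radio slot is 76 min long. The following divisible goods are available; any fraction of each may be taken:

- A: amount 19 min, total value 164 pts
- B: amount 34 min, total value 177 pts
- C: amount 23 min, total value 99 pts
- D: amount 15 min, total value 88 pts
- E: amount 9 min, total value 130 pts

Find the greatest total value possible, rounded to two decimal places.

553.79

Take in order of value per unit:
- E (130/9 per unit): all 9 → value 130, running total 130.00
- A (164/19 per unit): all 19 → value 164, running total 294.00
- D (88/15 per unit): all 15 → value 88, running total 382.00
- B (177/34 per unit): 33 of 34 → value 33×177/34 = 171.7941, running total 553.79
Total 553.79.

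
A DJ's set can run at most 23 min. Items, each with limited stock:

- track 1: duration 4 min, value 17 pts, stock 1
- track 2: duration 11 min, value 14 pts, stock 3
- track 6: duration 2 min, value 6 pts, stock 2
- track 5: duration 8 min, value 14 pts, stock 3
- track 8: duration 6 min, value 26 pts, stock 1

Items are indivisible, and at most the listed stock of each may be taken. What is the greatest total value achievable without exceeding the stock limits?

69 pts

Best selections within duration 23 and stock limits:
- 1×track 1 + 2×track 6 + 1×track 5 + 1×track 8: duration 22, value 69
- 1×track 1 + 1×track 6 + 1×track 5 + 1×track 8: duration 20, value 63
- 1×track 1 + 1×track 2 + 1×track 6 + 1×track 8: duration 23, value 63
- 1×track 1 + 1×track 5 + 1×track 8: duration 18, value 57
Best: 69 pts.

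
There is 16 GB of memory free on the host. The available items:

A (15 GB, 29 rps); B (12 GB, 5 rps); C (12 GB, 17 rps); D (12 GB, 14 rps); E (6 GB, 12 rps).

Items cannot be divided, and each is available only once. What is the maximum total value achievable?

Check high-value combinations within 16 GB:
- A: memory 15, value 29
- C: memory 12, value 17
- D: memory 12, value 14
Best: 29 rps.

29 rps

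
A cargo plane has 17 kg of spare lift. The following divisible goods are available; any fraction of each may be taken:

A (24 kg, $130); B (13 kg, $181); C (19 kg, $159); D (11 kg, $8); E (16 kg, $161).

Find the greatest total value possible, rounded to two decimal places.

Take in order of value per unit:
- B (181/13 per unit): all 13 → value 181, running total 181.00
- E (161/16 per unit): 4 of 16 → value 4×161/16 = 40.2500, running total 221.25
Total 221.25.

221.25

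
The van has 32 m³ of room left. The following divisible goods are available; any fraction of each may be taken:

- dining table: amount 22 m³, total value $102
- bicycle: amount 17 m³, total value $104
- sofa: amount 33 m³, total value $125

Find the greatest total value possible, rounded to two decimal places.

Take in order of value per unit:
- bicycle (104/17 per unit): all 17 → value 104, running total 104.00
- dining table (102/22 per unit): 15 of 22 → value 15×102/22 = 69.5455, running total 173.55
Total 173.55.

173.55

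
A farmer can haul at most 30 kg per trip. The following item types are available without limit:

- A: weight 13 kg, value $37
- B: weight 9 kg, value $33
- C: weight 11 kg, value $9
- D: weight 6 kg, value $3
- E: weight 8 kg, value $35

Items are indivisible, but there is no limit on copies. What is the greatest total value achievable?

Best value-per-unit is E at 35/8; filling with it alone gives 3×35 = 105.
Optimal mix: 1×D + 3×E → weight 30, value 108.

$108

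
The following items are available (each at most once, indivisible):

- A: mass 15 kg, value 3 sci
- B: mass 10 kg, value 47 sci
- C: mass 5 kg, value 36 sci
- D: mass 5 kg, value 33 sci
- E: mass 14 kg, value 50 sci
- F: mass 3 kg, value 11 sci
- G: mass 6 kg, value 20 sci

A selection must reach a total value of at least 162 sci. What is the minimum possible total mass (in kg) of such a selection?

34

Subsets with value ≥ 162, sorted by total mass:
- B+C+D+E: mass 34, value 166
- B+C+D+E+F: mass 37, value 177
Minimum mass: 34 kg.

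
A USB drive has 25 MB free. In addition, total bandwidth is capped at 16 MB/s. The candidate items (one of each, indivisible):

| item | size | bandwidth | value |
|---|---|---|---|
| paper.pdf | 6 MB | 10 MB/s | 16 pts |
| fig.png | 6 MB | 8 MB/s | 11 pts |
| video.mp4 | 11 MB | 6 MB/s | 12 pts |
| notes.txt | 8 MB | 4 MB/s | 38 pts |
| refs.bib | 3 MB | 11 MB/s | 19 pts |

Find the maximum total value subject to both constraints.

57 pts

Feasible sets respecting both limits:
- notes.txt+refs.bib: size 11, bandwidth 15, value 57
- paper.pdf+notes.txt: size 14, bandwidth 14, value 54
- video.mp4+notes.txt: size 19, bandwidth 10, value 50
- fig.png+notes.txt: size 14, bandwidth 12, value 49
Best: 57 pts.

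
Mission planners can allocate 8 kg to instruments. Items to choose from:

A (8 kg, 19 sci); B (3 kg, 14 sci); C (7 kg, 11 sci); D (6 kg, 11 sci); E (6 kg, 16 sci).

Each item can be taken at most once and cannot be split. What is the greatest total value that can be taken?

This is a 0/1 knapsack; check combinations near the capacity.
- A: mass 8, value 19
- E: mass 6, value 16
- B: mass 3, value 14
Best: 19 sci.

19 sci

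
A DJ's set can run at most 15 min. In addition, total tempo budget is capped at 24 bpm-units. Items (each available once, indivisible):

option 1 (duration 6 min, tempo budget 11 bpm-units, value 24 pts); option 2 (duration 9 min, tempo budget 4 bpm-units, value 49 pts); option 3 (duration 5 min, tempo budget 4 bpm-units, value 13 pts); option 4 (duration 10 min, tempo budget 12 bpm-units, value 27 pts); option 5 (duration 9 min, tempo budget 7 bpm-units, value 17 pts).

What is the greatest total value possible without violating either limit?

Feasible sets respecting both limits:
- option 1+option 2: duration 15, tempo budget 15, value 73
- option 2+option 3: duration 14, tempo budget 8, value 62
- option 2: duration 9, tempo budget 4, value 49
- option 1+option 5: duration 15, tempo budget 18, value 41
Best: 73 pts.

73 pts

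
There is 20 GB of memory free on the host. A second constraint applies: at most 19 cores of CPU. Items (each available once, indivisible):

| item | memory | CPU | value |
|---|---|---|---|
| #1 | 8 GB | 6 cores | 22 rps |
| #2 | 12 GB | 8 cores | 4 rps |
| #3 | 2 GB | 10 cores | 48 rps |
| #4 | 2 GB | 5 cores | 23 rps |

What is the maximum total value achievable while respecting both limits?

71 rps

Feasible sets respecting both limits:
- #3+#4: memory 4, CPU 15, value 71
- #1+#3: memory 10, CPU 16, value 70
- #2+#3: memory 14, CPU 18, value 52
- #3: memory 2, CPU 10, value 48
Best: 71 rps.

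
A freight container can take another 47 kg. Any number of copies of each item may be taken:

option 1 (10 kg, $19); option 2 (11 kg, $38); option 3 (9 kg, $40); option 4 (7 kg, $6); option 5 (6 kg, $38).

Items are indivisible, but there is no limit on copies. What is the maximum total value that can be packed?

$268

Best value-per-unit is option 5 at 38/6; filling with it alone gives 7×38 = 266.
Optimal mix: 1×option 3 + 6×option 5 → weight 45, value 268.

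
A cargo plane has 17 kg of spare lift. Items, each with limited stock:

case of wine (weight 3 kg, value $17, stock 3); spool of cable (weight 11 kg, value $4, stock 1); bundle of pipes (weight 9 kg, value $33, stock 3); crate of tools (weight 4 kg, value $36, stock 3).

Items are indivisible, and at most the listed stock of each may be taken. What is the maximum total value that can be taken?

$125

Best selections within weight 17 and stock limits:
- 1×case of wine + 3×crate of tools: weight 15, value 125
- 3×case of wine + 2×crate of tools: weight 17, value 123
- 3×crate of tools: weight 12, value 108
- 2×case of wine + 2×crate of tools: weight 14, value 106
Best: $125.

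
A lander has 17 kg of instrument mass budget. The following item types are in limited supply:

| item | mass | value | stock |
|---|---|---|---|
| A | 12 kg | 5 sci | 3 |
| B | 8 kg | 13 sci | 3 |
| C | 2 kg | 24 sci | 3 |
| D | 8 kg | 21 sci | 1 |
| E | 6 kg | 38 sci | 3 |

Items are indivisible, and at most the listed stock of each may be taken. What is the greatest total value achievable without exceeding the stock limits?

124 sci

Top feasible selections:
- 2×C + 2×E: mass 16, value 124
- 3×C + 1×E: mass 12, value 110
- 1×C + 2×E: mass 14, value 100
Best: 124 sci.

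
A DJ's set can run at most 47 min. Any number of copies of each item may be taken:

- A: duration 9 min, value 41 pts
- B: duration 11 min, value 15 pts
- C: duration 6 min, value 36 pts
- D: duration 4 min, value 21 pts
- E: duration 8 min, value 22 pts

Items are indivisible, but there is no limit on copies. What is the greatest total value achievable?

Best value-per-unit is C at 36/6; filling with it alone gives 7×36 = 252.
Optimal mix: 7×C + 1×D → duration 46, value 273.

273 pts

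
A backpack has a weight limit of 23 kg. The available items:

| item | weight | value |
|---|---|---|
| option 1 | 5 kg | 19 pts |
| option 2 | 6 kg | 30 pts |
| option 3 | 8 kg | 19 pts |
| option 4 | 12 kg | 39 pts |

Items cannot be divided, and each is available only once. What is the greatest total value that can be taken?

This is a 0/1 knapsack; check combinations near the capacity.
- option 1+option 2+option 4: weight 5+6+12=23, value 19+30+39=88
- option 2+option 4: weight 6+12=18, value 30+39=69
- option 1+option 2+option 3: weight 5+6+8=19, value 19+30+19=68
- option 1+option 4: weight 5+12=17, value 19+39=58
Best: 88 pts.

88 pts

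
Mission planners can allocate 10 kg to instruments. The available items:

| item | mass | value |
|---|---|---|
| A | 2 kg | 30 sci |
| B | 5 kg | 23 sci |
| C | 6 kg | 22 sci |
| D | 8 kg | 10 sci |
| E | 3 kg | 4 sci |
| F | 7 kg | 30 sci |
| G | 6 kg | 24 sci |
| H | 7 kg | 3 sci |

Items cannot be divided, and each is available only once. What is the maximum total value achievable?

60 sci

This is a 0/1 knapsack; check combinations near the capacity.
- A+F: mass 2+7=9, value 30+30=60
- A+B+E: mass 2+5+3=10, value 30+23+4=57
- A+G: mass 2+6=8, value 30+24=54
- A+B: mass 2+5=7, value 30+23=53
- A+C: mass 2+6=8, value 30+22=52
Best: 60 sci.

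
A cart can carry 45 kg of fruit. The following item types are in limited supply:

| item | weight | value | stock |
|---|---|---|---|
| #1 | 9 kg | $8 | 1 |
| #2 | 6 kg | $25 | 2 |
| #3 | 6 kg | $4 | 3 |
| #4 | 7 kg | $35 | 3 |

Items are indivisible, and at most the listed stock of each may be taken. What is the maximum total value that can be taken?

Best selections within weight 45 and stock limits:
- 1×#1 + 2×#2 + 3×#4: weight 42, value 163
- 2×#2 + 2×#3 + 3×#4: weight 45, value 163
- 2×#2 + 1×#3 + 3×#4: weight 39, value 159
- 2×#2 + 3×#4: weight 33, value 155
Best: $163.

$163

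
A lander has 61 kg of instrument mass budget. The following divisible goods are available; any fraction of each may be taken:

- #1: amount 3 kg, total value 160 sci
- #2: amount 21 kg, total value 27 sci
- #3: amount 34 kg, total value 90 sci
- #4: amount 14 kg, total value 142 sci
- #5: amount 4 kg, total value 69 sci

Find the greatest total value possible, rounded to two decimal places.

468.71

Take in order of value per unit:
- #1 (160/3 per unit): all 3 → value 160, running total 160.00
- #5 (69/4 per unit): all 4 → value 69, running total 229.00
- #4 (142/14 per unit): all 14 → value 142, running total 371.00
- #3 (90/34 per unit): all 34 → value 90, running total 461.00
- #2 (27/21 per unit): 6 of 21 → value 6×27/21 = 7.7143, running total 468.71
Total 468.71.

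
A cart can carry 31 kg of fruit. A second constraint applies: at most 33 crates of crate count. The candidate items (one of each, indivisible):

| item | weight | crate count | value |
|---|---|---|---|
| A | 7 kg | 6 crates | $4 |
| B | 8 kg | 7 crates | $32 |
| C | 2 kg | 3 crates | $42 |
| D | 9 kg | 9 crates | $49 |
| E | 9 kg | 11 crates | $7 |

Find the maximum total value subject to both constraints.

$130

Feasible sets respecting both limits:
- B+C+D+E: weight 28, crate count 30, value 130
- A+B+C+D: weight 26, crate count 25, value 127
- B+C+D: weight 19, crate count 19, value 123
- A+C+D+E: weight 27, crate count 29, value 102
Best: $130.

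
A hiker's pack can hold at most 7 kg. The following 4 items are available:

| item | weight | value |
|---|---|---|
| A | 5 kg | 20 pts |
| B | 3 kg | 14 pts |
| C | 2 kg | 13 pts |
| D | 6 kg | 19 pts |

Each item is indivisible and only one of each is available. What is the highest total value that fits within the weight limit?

33 pts

This is a 0/1 knapsack; check combinations near the capacity.
- A+C: weight 5+2=7, value 20+13=33
- B+C: weight 3+2=5, value 14+13=27
- A: weight 5, value 20
Best: 33 pts.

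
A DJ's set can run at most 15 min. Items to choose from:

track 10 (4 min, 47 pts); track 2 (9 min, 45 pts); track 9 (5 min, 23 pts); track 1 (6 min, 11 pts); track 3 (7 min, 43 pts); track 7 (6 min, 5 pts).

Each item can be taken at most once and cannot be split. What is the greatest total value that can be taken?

92 pts

Check high-value combinations within 15 min:
- track 10+track 2: duration 4+9=13, value 47+45=92
- track 10+track 3: duration 4+7=11, value 47+43=90
- track 10+track 9+track 1: duration 4+5+6=15, value 47+23+11=81
- track 10+track 9+track 7: duration 4+5+6=15, value 47+23+5=75
- track 10+track 9: duration 4+5=9, value 47+23=70
Best: 92 pts.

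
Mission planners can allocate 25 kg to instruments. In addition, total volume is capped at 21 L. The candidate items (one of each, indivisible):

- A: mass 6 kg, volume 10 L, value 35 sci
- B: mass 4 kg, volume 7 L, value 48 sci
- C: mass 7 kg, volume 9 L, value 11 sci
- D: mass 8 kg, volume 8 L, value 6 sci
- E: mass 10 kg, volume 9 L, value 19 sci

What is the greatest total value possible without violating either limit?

Feasible sets respecting both limits:
- A+B: mass 10, volume 17, value 83
- B+E: mass 14, volume 16, value 67
- B+C: mass 11, volume 16, value 59
- B+D: mass 12, volume 15, value 54
Best: 83 sci.

83 sci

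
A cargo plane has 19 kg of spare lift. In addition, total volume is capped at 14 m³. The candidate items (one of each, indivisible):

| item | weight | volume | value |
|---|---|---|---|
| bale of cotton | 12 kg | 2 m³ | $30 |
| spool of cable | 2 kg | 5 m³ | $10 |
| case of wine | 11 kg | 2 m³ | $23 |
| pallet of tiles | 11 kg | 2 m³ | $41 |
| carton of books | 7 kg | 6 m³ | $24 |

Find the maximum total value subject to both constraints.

$65

Feasible sets respecting both limits:
- pallet of tiles+carton of books: weight 18, volume 8, value 65
- bale of cotton+carton of books: weight 19, volume 8, value 54
- spool of cable+pallet of tiles: weight 13, volume 7, value 51
- case of wine+carton of books: weight 18, volume 8, value 47
Best: $65.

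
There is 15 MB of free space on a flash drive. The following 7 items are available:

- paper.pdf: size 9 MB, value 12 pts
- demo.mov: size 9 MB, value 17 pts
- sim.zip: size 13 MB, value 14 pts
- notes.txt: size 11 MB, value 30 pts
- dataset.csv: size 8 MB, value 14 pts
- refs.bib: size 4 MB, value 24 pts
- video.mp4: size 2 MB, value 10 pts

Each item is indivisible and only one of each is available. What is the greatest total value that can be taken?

54 pts

Check high-value combinations within 15 MB:
- notes.txt+refs.bib: size 11+4=15, value 30+24=54
- demo.mov+refs.bib+video.mp4: size 9+4+2=15, value 17+24+10=51
- dataset.csv+refs.bib+video.mp4: size 8+4+2=14, value 14+24+10=48
Best: 54 pts.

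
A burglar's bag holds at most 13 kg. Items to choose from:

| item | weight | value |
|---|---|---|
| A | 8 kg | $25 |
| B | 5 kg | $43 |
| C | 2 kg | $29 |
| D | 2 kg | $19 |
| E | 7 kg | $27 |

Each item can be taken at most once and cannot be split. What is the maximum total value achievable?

Check high-value combinations within 13 kg:
- B+C+D: weight 5+2+2=9, value 43+29+19=91
- C+D+E: weight 2+2+7=11, value 29+19+27=75
- A+C+D: weight 8+2+2=12, value 25+29+19=73
- B+C: weight 5+2=7, value 43+29=72
- B+E: weight 5+7=12, value 43+27=70
Best: $91.

$91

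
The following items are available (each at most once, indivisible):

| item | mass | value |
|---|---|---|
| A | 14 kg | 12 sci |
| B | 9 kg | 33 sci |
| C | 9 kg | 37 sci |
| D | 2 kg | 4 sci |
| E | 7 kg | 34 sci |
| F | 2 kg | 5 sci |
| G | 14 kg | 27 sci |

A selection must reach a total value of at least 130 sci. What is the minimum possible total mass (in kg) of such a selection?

Subsets with value ≥ 130, sorted by total mass:
- B+C+E+G: mass 39, value 131
- B+C+E+F+G: mass 41, value 136
Minimum mass: 39 kg.

39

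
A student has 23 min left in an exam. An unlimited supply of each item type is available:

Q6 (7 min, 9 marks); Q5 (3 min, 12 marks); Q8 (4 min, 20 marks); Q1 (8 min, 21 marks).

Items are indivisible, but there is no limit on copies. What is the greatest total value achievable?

112 marks

Best value-per-unit is Q8 at 20/4; filling with it alone gives 5×20 = 100.
Optimal mix: 1×Q5 + 5×Q8 → time 23, value 112.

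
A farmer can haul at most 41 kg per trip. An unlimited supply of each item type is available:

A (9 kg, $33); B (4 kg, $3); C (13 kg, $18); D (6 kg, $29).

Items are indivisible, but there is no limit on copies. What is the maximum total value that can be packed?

$178

Best value-per-unit is D at 29/6; filling with it alone gives 6×29 = 174.
Optimal mix: 1×A + 5×D → weight 39, value 178.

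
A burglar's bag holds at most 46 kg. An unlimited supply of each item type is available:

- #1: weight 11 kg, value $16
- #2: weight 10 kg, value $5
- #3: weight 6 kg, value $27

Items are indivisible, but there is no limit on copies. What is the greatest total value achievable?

Best value-per-unit is #3 at 27/6, and filling with it alone uses weight 7×6=42. No mix of the others beats 7×27 = 189.

$189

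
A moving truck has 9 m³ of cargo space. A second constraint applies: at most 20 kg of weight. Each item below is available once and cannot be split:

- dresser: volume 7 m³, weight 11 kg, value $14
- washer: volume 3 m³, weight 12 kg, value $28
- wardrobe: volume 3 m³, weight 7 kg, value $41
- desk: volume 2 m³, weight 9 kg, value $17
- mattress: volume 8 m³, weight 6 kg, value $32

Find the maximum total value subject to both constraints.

Feasible sets respecting both limits:
- washer+wardrobe: volume 6, weight 19, value 69
- wardrobe+desk: volume 5, weight 16, value 58
- wardrobe: volume 3, weight 7, value 41
Best: $69.

$69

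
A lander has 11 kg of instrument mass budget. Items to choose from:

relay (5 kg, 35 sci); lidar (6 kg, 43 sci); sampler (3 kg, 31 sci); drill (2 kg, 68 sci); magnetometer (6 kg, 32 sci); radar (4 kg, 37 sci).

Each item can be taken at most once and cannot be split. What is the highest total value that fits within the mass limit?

Check high-value combinations within 11 kg:
- lidar+sampler+drill: mass 6+3+2=11, value 43+31+68=142
- relay+drill+radar: mass 5+2+4=11, value 35+68+37=140
- sampler+drill+radar: mass 3+2+4=9, value 31+68+37=136
- relay+sampler+drill: mass 5+3+2=10, value 35+31+68=134
- sampler+drill+magnetometer: mass 3+2+6=11, value 31+68+32=131
Best: 142 sci.

142 sci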